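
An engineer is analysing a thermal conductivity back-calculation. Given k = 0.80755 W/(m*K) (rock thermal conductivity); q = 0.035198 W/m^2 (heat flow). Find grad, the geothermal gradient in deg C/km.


grad = q / k * 1000
grad = 0.035198 / 0.80755 * 1000
grad = 43.586 deg C/km


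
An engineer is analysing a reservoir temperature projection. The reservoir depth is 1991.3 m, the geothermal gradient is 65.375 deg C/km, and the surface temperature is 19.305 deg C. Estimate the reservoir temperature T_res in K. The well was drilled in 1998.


T_res = T_surf + grad * d / 1000
T_res = 19.305 + 65.375 * 1991.3 / 1000
T_res = 149.4862 deg C
Convert to K: 149.4862 + 273.15 = 422.64 K
T_res = 422.64 K


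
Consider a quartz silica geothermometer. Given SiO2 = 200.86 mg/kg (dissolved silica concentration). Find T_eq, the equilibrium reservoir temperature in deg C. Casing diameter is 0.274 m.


T_eq = 1309 / (5.19 - log10(SiO2)) - 273.15
T_eq = 1309 / (5.19 - log10(200.86)) - 273.15
T_eq = 180.25 deg C


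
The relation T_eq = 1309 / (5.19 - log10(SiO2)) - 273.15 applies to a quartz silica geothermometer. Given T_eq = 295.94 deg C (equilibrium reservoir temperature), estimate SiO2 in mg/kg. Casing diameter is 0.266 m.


SiO2 = 10^(5.19 - 1309/(T_eq + 273.15))
SiO2 = 10^(5.19 - 1309/(295.94 + 273.15))
SiO2 = 775.96 mg/kg


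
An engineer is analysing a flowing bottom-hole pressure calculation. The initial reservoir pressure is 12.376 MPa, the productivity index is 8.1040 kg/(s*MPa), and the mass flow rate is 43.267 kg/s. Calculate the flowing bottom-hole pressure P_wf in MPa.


P_wf = P_i - mdot / PI
P_wf = 12.376 - 43.267 / 8.1040
P_wf = 7.0370 MPa


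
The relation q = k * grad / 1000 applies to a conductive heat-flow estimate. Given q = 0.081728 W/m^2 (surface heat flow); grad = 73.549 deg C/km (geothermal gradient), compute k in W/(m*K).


k = q * 1000 / grad
k = 0.081728 * 1000 / 73.549
k = 1.1112 W/(m*K)


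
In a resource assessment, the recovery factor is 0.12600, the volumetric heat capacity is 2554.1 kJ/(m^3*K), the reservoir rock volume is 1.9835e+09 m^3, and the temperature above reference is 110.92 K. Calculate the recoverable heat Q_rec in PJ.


Step 1: Q_s = Vr*rhoc*dT/1e12 = 1.9835e+09*2554.1*110.92/1e12 = 561.9271 PJ
Step 2: Q_rec = Q_s * RF = 561.9271 * 0.126 = 70.803 PJ
Q_rec = 70.803 PJ


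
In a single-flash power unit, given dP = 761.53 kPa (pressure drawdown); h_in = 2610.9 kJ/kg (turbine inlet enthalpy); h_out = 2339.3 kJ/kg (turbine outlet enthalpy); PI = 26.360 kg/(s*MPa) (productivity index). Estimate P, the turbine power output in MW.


Step 1: mdot = PI * dP / 1000 = 26.36 * 761.53 / 1000 = 20.07393 kg/s
Step 2: P = mdot*(h_in - h_out)/1000 = 20.07393*(2610.9 - 2339.3)/1000 = 5.4521 MW
P = 5.4521 MW


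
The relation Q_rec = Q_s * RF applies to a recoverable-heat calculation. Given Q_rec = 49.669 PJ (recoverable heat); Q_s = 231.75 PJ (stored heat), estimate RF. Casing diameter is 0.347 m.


RF = Q_rec / Q_s
RF = 49.669 / 231.75
RF = 0.21432


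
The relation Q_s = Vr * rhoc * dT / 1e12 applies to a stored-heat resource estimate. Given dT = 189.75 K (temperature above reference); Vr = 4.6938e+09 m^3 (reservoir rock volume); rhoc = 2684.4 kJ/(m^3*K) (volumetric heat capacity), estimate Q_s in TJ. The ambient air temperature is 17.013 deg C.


Q_s = Vr * rhoc * dT / 1e12
Q_s = 4.6938e+09 * 2684.4 * 189.75 / 1e12
Q_s = 2390.857 PJ
Convert: 2390.857 PJ * 1000.0 = 2.3909e+06 TJ
Q_s = 2.3909e+06 TJ


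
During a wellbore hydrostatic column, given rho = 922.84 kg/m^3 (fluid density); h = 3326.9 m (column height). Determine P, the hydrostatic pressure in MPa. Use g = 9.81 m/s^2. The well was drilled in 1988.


P = rho * g * h / 1e6
P = 922.84 * 9.81 * 3326.9 / 1e6
P = 30.119 MPa


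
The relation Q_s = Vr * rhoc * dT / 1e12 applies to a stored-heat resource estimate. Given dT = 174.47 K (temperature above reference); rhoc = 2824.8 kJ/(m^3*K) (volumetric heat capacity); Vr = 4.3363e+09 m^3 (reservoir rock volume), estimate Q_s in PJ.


Q_s = Vr * rhoc * dT / 1e12
Q_s = 4.3363e+09 * 2824.8 * 174.47 / 1e12
Q_s = 2137.1 PJ


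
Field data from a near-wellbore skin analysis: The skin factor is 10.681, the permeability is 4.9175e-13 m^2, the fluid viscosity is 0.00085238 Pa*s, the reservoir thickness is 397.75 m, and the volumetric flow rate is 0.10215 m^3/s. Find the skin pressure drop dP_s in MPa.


dP_s = S * q * mu / (2*pi*k*hr) / 1000
dP_s = 10.681 * 0.10215 * 0.00085238 / (2*pi*4.9175e-13*397.75) / 1000
dP_s = 756.7442 kPa
Convert: 756.7442 kPa * 0.001 = 0.75674 MPa
dP_s = 0.75674 MPa


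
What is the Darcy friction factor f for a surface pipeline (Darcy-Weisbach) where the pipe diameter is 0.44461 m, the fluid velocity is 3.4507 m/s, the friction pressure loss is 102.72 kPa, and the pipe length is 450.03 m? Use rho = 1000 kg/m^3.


f = dP*1000 / ((L/D)*(rho*vel^2/2))
f = 102.72*1000 / ((450.03/0.44461)*(1000*3.4507^2/2))
f = 0.017045


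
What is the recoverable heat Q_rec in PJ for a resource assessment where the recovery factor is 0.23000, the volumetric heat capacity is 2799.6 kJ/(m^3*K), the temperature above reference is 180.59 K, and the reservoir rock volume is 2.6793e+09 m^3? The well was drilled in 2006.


Step 1: Q_s = Vr*rhoc*dT/1e12 = 2.6793e+09*2799.6*180.59/1e12 = 1354.600 PJ
Step 2: Q_rec = Q_s * RF = 1354.600 * 0.23 = 311.56 PJ
Q_rec = 311.56 PJ


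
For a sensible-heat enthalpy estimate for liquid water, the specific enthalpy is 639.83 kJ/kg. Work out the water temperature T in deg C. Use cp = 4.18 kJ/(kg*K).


T = h / cp
T = 639.83 / 4.18
T = 153.07 deg C


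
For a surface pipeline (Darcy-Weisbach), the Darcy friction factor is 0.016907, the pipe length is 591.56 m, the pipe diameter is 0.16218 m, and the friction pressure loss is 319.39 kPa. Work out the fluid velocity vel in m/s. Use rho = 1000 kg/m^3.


vel = sqrt(dP*1000*2*D / (f*L*rho))
vel = sqrt(319.39*1000*2*0.16218 / (0.016907*591.56*1000))
vel = 3.2184 m/s


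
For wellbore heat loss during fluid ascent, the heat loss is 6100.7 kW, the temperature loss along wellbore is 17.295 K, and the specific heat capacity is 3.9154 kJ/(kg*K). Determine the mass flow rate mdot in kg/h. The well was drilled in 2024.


mdot = Q_loss / (cp * dT)
mdot = 6100.7 / (3.9154 * 17.295)
mdot = 90.09132 kg/s
Convert: 90.09132 kg/s * 3600.0 = 3.2433e+05 kg/h
mdot = 3.2433e+05 kg/h


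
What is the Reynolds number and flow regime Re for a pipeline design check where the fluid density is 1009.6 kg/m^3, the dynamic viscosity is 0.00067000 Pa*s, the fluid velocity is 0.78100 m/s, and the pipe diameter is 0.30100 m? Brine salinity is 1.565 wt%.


Step 1: Re = rho*vel*D/mu = 1009.6*0.781*0.301/0.00067 = 3.5424e+05
Step 2: Re = 3.5424e+05 > 4000, so flow is turbulent.
Re = 3.5424e+05 (turbulent)


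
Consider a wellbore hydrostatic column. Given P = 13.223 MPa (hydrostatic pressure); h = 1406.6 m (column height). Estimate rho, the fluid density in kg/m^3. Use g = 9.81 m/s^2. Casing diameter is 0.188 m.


rho = P * 1e6 / (g * h)
rho = 13.223 * 1e6 / (9.81 * 1406.6)
rho = 958.28 kg/m^3


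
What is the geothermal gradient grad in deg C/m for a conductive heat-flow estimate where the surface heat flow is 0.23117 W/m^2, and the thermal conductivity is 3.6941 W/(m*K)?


grad = q * 1000 / k
grad = 0.23117 * 1000 / 3.6941
grad = 62.57817 deg C/km
Convert: 62.57817 deg C/km * 0.001 = 0.062578 deg C/m
grad = 0.062578 deg C/m


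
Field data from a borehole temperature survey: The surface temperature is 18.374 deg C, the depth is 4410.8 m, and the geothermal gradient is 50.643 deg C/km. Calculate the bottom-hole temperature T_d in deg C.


T_d = T_surf + grad * d / 1000
T_d = 18.374 + 50.643 * 4410.8 / 1000
T_d = 241.75 deg C


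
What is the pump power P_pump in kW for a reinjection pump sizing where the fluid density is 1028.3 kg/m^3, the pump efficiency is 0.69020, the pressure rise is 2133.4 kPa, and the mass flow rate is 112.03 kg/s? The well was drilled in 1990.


P_pump = mdot * dP / (rho * eta)
P_pump = 112.03 * 2133.4 / (1028.3 * 0.69020)
P_pump = 336.75 kW


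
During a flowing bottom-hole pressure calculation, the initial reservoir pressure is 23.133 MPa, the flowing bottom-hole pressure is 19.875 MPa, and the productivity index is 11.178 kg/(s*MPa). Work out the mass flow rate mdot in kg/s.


mdot = (P_i - P_wf) * PI
mdot = (23.133 - 19.875) * 11.178
mdot = 36.418 kg/s


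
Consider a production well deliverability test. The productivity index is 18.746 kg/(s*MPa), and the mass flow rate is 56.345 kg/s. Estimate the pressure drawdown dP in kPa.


dP = mdot * 1000 / PI
dP = 56.345 * 1000 / 18.746
dP = 3005.7 kPa


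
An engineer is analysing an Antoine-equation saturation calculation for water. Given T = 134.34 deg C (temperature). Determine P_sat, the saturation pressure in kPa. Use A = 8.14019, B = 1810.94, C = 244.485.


P_sat = 10^(A - B/(C + T)) / 760 * 0.101325
P_sat = 10^(8.14019 - 1810.94/(244.485 + 134.34)) / 760 * 0.101325
P_sat = 0.3052670 MPa
Convert: 0.3052670 MPa * 1000.0 = 305.27 kPa
P_sat = 305.27 kPa


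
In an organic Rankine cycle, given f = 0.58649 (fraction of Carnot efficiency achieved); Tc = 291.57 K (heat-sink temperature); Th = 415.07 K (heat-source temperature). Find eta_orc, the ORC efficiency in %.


eta_orc = (1 - Tc/Th) * f * 100
eta_orc = (1 - 291.57/415.07) * 0.58649 * 100
eta_orc = 17.450 %


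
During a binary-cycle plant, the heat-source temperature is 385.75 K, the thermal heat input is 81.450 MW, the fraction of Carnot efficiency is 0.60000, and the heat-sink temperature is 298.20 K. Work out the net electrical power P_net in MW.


Step 1: eta = (1 - Tc/Th)*f = (1 - 298.2/385.75)*0.6 = 0.1361763
Step 2: P_net = eta * Q_in = 0.1361763 * 81.45 = 11.092 MW
P_net = 11.092 MW


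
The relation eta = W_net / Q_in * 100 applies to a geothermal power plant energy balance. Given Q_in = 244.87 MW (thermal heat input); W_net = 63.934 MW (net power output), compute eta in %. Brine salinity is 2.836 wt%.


eta = W_net / Q_in * 100
eta = 63.934 / 244.87 * 100
eta = 26.109 %


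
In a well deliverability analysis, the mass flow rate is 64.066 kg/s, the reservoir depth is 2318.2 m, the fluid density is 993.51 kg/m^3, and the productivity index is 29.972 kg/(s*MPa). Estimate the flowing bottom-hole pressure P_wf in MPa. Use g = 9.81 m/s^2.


Step 1: P_i = rho*g*h/1e6 = 993.51*9.81*2318.2/1e6 = 22.59395 MPa
Step 2: P_wf = P_i - mdot/PI = 22.59395 - 64.066/29.972 = 20.456 MPa
P_wf = 20.456 MPa


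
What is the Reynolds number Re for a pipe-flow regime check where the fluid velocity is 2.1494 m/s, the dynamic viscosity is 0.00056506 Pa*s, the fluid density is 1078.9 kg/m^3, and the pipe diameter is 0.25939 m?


Re = rho * vel * D / mu
Re = 1078.9 * 2.1494 * 0.25939 / 0.00056506
Re = 1.0645e+06


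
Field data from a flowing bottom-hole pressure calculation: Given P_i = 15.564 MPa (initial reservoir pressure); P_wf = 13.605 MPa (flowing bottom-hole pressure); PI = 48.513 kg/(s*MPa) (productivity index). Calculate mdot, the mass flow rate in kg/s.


mdot = (P_i - P_wf) * PI
mdot = (15.564 - 13.605) * 48.513
mdot = 95.037 kg/s


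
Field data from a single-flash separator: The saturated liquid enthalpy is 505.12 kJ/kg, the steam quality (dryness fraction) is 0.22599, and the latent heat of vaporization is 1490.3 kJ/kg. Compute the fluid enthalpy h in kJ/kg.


h = hf + x * hfg
h = 505.12 + 0.22599 * 1490.3
h = 841.91 kJ/kg


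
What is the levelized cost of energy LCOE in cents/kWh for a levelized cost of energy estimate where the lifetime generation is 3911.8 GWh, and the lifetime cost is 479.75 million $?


LCOE = C_tot / E_tot * 100
LCOE = 479.75 / 3911.8 * 100
LCOE = 12.264 cents/kWh


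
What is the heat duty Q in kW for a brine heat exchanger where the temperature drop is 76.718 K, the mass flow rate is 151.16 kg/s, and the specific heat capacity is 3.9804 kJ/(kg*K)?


Q = mdot * cp * dT / 1000
Q = 151.16 * 3.9804 * 76.718 / 1000
Q = 46.15948 MW
Convert: 46.15948 MW * 1000.0 = 46159 kW
Q = 46159 kW


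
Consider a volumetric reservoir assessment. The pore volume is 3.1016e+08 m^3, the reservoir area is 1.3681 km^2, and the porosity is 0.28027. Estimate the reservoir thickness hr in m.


hr = Vp / (A * 1e6 * phi)
hr = 3.1016e+08 / (1.3681 * 1e6 * 0.28027)
hr = 808.89 m


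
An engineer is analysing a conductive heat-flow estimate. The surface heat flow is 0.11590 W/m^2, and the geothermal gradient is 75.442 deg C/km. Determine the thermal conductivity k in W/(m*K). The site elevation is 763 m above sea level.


k = q * 1000 / grad
k = 0.11590 * 1000 / 75.442
k = 1.5363 W/(m*K)


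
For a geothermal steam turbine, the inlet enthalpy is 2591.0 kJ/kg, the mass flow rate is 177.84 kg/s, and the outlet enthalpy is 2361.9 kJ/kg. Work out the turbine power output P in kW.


P = mdot * (h_in - h_out) / 1000
P = 177.84 * (2591.0 - 2361.9) / 1000
P = 40.74314 MW
Convert: 40.74314 MW * 1000.0 = 40743 kW
P = 40743 kW


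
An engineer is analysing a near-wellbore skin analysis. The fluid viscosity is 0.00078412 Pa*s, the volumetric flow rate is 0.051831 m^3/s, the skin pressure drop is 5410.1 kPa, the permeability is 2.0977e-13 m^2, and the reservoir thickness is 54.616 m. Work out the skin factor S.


S = dP_s * 1000 * 2*pi*k*hr / (q*mu)
S = 5410.1 * 1000 * 2*pi*2.0977e-13*54.616 / (0.051831*0.00078412)
S = 9.5824


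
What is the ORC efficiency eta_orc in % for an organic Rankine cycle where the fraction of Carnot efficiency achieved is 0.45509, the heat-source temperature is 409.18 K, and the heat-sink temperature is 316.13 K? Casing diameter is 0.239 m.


eta_orc = (1 - Tc/Th) * f * 100
eta_orc = (1 - 316.13/409.18) * 0.45509 * 100
eta_orc = 10.349 %


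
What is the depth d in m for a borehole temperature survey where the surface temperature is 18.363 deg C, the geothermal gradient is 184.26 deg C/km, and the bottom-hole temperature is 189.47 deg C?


d = (T_d - T_surf) / grad * 1000
d = (189.47 - 18.363) / 184.26 * 1000
d = 928.62 m


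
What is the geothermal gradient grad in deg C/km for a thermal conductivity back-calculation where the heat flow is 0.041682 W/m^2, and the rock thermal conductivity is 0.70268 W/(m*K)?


grad = q / k * 1000
grad = 0.041682 / 0.70268 * 1000
grad = 59.319 deg C/km


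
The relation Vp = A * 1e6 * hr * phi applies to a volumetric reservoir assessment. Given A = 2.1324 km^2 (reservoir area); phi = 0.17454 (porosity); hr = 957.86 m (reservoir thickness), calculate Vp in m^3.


Vp = A * 1e6 * hr * phi
Vp = 2.1324 * 1e6 * 957.86 * 0.17454
Vp = 3.5651e+08 m^3


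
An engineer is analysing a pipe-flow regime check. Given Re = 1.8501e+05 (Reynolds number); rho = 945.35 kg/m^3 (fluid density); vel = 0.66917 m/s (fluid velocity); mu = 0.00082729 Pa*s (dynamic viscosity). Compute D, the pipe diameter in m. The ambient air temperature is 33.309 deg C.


D = Re * mu / (rho * vel)
D = 1.8501e+05 * 0.00082729 / (945.35 * 0.66917)
D = 0.24195 m


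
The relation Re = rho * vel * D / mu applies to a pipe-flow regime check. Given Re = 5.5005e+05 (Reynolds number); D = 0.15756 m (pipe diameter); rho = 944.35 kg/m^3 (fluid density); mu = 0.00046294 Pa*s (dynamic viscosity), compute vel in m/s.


vel = Re * mu / (rho * D)
vel = 5.5005e+05 * 0.00046294 / (944.35 * 0.15756)
vel = 1.7114 m/s


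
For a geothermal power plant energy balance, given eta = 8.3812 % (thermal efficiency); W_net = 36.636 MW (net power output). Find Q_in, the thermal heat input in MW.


Q_in = W_net / (eta / 100)
Q_in = 36.636 / (8.3812 / 100)
Q_in = 437.12 MW


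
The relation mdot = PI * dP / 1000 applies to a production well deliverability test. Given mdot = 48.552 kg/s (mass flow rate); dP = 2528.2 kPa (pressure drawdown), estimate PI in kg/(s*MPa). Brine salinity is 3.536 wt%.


PI = mdot * 1000 / dP
PI = 48.552 * 1000 / 2528.2
PI = 19.204 kg/(s*MPa)


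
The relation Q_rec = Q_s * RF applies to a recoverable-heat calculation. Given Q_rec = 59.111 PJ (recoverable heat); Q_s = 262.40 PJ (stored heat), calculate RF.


RF = Q_rec / Q_s
RF = 59.111 / 262.40
RF = 0.22527


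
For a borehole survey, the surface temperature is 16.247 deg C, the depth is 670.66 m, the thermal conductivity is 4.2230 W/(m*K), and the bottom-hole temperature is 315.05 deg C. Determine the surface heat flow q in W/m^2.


Step 1: grad = (T_d - T_surf)/d * 1000 = (315.05 - 16.247)/670.66 * 1000 = 445.5357 deg C/km
Step 2: q = k * grad / 1000 = 4.223 * 445.5357 / 1000 = 1.8815 W/m^2
q = 1.8815 W/m^2


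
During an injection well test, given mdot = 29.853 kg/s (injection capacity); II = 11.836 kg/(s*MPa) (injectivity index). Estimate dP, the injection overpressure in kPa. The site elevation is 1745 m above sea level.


dP = mdot * 1000 / II
dP = 29.853 * 1000 / 11.836
dP = 2522.2 kPa


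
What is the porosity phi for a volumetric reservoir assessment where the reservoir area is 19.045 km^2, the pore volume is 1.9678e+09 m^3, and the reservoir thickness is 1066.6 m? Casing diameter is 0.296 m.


phi = Vp / (A * 1e6 * hr)
phi = 1.9678e+09 / (19.045 * 1e6 * 1066.6)
phi = 0.096872


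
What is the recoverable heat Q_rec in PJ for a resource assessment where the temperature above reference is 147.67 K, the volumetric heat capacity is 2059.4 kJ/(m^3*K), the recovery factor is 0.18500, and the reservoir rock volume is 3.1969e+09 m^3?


Step 1: Q_s = Vr*rhoc*dT/1e12 = 3.1969e+09*2059.4*147.67/1e12 = 972.2144 PJ
Step 2: Q_rec = Q_s * RF = 972.2144 * 0.185 = 179.86 PJ
Q_rec = 179.86 PJ


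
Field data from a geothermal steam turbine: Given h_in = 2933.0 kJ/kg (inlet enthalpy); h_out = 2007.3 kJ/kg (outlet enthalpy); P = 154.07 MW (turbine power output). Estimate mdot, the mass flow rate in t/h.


mdot = P * 1000 / (h_in - h_out)
mdot = 154.07 * 1000 / (2933.0 - 2007.3)
mdot = 166.4362 kg/s
Convert: 166.4362 kg/s * 3.6 = 599.17 t/h
mdot = 599.17 t/h


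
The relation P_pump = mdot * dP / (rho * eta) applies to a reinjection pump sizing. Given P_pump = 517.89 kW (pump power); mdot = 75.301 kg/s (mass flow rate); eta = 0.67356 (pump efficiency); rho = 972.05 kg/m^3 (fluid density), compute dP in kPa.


dP = P_pump * rho * eta / mdot
dP = 517.89 * 972.05 * 0.67356 / 75.301
dP = 4503.0 kPa


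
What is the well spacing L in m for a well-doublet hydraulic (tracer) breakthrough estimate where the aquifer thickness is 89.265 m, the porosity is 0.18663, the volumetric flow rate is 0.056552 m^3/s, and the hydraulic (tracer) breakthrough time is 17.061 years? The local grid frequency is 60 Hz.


L = sqrt(t_bt*365.25*86400*3*Qv / (pi*hr*phi))
L = sqrt(17.061*365.25*86400*3*0.056552 / (pi*89.265*0.18663))
L = 1321.1 m


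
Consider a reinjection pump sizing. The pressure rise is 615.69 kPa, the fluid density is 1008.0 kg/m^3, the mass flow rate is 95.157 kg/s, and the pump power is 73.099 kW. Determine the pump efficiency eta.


eta = mdot * dP / (rho * P_pump)
eta = 95.157 * 615.69 / (1008.0 * 73.099)
eta = 0.79512


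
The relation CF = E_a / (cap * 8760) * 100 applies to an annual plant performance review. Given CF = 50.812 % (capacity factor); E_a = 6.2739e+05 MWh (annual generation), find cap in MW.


cap = E_a / (CF/100 * 8760)
cap = 6.2739e+05 / (50.812/100 * 8760)
cap = 140.95 MW


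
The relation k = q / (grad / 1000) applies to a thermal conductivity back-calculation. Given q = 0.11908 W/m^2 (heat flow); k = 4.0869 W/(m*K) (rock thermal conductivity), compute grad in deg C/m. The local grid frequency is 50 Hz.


grad = q / k * 1000
grad = 0.11908 / 4.0869 * 1000
grad = 29.13700 deg C/km
Convert: 29.13700 deg C/km * 0.001 = 0.029137 deg C/m
grad = 0.029137 deg C/m


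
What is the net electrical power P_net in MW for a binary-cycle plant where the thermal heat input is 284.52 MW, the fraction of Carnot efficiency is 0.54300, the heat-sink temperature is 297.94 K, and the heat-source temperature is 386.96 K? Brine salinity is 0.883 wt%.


Step 1: eta = (1 - Tc/Th)*f = (1 - 297.94/386.96)*0.543 = 0.1249169
Step 2: P_net = eta * Q_in = 0.1249169 * 284.52 = 35.541 MW
P_net = 35.541 MW


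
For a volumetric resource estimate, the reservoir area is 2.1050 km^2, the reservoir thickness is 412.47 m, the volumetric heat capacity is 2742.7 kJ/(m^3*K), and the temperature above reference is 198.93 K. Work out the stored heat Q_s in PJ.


Step 1: Vr = A*1e6*hr = 2.105*1e6*412.47 = 8.682494e+08 m^3
Step 2: Q_s = Vr*rhoc*dT/1e12 = 8.682494e+08*2742.7*198.93/1e12 = 473.72 PJ
Q_s = 473.72 PJ


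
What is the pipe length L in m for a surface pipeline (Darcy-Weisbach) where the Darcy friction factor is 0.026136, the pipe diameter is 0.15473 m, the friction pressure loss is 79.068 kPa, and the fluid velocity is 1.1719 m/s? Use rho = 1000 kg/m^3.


L = dP*1000*D / (f*rho*vel^2/2)
L = 79.068*1000*0.15473 / (0.026136*1000*1.1719^2/2)
L = 681.69 m


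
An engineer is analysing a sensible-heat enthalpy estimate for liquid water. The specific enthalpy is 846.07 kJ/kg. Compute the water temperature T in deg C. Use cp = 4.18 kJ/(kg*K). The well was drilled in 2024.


T = h / cp
T = 846.07 / 4.18
T = 202.41 deg C


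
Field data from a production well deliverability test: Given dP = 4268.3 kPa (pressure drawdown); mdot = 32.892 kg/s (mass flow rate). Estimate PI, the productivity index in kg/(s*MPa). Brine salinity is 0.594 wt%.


PI = mdot * 1000 / dP
PI = 32.892 * 1000 / 4268.3
PI = 7.7061 kg/(s*MPa)


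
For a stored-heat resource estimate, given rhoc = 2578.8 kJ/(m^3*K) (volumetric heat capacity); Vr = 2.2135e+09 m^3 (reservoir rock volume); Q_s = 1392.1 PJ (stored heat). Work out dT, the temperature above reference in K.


dT = Q_s * 1e12 / (Vr * rhoc)
dT = 1392.1 * 1e12 / (2.2135e+09 * 2578.8)
dT = 243.88 K


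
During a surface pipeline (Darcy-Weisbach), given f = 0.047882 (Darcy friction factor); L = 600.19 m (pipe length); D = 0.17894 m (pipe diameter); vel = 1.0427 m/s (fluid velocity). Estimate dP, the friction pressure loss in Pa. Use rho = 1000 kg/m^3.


dP = f * (L/D) * (rho*vel^2/2) / 1000
dP = 0.047882 * (600.19/0.17894) * (1000*1.0427^2/2) / 1000
dP = 87.30565 kPa
Convert: 87.30565 kPa * 1000.0 = 87306 Pa
dP = 87306 Pa


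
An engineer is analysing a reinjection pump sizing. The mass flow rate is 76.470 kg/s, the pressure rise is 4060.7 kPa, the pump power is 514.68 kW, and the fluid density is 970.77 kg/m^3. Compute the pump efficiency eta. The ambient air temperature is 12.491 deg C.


eta = mdot * dP / (rho * P_pump)
eta = 76.470 * 4060.7 / (970.77 * 514.68)
eta = 0.62150


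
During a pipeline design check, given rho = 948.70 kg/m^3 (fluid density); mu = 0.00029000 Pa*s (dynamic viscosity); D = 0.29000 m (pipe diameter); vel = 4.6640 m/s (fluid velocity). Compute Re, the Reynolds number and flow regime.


Step 1: Re = rho*vel*D/mu = 948.7*4.664*0.29/0.00029 = 4.4247e+06
Step 2: Re = 4.4247e+06 > 4000, so flow is turbulent.
Re = 4.4247e+06 (turbulent)


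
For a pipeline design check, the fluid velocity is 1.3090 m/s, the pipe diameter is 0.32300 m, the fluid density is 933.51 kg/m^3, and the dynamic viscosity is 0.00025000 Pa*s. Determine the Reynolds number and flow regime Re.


Step 1: Re = rho*vel*D/mu = 933.51*1.309*0.323/0.00025 = 1.5788e+06
Step 2: Re = 1.5788e+06 > 4000, so flow is turbulent.
Re = 1.5788e+06 (turbulent)


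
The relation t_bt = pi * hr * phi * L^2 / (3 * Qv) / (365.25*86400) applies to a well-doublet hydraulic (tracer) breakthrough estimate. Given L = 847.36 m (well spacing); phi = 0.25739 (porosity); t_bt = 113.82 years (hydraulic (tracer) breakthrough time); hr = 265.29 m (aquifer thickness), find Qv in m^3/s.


Qv = pi*hr*phi*L^2 / (3*t_bt*365.25*86400)
Qv = pi*265.29*0.25739*847.36^2 / (3*113.82*365.25*86400)
Qv = 0.014294 m^3/s


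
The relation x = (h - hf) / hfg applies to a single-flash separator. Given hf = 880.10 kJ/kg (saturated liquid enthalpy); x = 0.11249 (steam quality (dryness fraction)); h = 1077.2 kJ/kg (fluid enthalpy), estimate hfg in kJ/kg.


hfg = (h - hf) / x
hfg = (1077.2 - 880.10) / 0.11249
hfg = 1752.2 kJ/kg


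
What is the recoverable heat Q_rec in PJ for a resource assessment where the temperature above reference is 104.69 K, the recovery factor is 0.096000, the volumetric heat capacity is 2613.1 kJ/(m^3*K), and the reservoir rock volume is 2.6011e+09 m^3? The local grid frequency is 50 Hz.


Step 1: Q_s = Vr*rhoc*dT/1e12 = 2.6011e+09*2613.1*104.69/1e12 = 711.5711 PJ
Step 2: Q_rec = Q_s * RF = 711.5711 * 0.096 = 68.311 PJ
Q_rec = 68.311 PJ


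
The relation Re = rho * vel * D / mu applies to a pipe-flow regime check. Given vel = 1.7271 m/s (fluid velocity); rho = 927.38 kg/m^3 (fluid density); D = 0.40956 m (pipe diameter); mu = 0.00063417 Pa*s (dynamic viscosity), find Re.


Re = rho * vel * D / mu
Re = 927.38 * 1.7271 * 0.40956 / 0.00063417
Re = 1.0344e+06


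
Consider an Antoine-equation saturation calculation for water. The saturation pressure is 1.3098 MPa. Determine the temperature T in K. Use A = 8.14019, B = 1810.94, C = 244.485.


T = B / (A - log10(P_sat * 760 / 0.101325)) - C
T = 1810.94 / (8.14019 - log10(1.3098 * 760 / 0.101325)) - 244.485
T = 192.1083 deg C
Convert to K: 192.1083 + 273.15 = 465.26 K
T = 465.26 K


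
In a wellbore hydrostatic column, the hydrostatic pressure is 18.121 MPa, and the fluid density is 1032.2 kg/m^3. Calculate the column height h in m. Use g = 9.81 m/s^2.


h = P * 1e6 / (g * rho)
h = 18.121 * 1e6 / (9.81 * 1032.2)
h = 1789.6 m


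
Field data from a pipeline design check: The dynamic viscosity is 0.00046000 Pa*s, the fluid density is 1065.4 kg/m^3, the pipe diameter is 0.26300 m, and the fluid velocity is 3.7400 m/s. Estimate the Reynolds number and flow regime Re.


Step 1: Re = rho*vel*D/mu = 1065.4*3.74*0.263/0.00046 = 2.2781e+06
Step 2: Re = 2.2781e+06 > 4000, so flow is turbulent.
Re = 2.2781e+06 (turbulent)


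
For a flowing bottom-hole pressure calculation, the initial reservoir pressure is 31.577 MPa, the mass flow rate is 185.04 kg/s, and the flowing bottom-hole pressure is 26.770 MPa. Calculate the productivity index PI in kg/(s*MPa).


PI = mdot / (P_i - P_wf)
PI = 185.04 / (31.577 - 26.770)
PI = 38.494 kg/(s*MPa)


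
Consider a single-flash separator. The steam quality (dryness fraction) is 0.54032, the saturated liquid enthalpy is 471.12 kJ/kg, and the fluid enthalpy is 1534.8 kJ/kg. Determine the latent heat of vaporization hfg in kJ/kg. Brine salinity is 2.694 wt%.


hfg = (h - hf) / x
hfg = (1534.8 - 471.12) / 0.54032
hfg = 1968.6 kJ/kg


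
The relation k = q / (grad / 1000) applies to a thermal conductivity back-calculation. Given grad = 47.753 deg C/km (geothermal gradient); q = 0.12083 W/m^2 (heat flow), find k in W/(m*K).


k = q / (grad / 1000)
k = 0.12083 / (47.753 / 1000)
k = 2.5303 W/(m*K)


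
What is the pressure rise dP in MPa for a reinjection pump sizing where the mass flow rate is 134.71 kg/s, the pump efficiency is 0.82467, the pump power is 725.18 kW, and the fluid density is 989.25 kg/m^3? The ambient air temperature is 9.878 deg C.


dP = P_pump * rho * eta / mdot
dP = 725.18 * 989.25 * 0.82467 / 134.71
dP = 4391.696 kPa
Convert: 4391.696 kPa * 0.001 = 4.3917 MPa
dP = 4.3917 MPa


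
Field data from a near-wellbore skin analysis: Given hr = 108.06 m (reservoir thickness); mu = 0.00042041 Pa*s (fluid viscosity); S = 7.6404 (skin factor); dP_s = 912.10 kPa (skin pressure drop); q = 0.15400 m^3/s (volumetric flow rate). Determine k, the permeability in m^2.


k = S*q*mu / (2*pi*dP_s*1000*hr)
k = 7.6404*0.15400*0.00042041 / (2*pi*912.10*1000*108.06)
k = 7.9877e-13 m^2


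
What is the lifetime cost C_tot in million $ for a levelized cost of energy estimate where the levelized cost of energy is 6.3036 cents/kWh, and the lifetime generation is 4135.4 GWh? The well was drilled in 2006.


C_tot = LCOE / 100 * E_tot
C_tot = 6.3036 / 100 * 4135.4
C_tot = 260.68 million $


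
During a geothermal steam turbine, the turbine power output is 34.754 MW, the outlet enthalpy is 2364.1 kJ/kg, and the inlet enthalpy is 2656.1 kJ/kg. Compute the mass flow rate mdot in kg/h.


mdot = P * 1000 / (h_in - h_out)
mdot = 34.754 * 1000 / (2656.1 - 2364.1)
mdot = 119.0205 kg/s
Convert: 119.0205 kg/s * 3600.0 = 4.2847e+05 kg/h
mdot = 4.2847e+05 kg/h


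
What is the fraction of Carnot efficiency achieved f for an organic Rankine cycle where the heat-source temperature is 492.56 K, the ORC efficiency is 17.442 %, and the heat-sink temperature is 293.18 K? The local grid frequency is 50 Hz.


f = (eta_orc/100) / (1 - Tc/Th)
f = (17.442/100) / (1 - 293.18/492.56)
f = 0.43090


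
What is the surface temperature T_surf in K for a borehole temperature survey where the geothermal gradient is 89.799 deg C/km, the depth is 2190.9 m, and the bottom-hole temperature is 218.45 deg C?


T_surf = T_d - grad * d / 1000
T_surf = 218.45 - 89.799 * 2190.9 / 1000
T_surf = 21.70937 deg C
Convert to K: 21.70937 + 273.15 = 294.86 K
T_surf = 294.86 K


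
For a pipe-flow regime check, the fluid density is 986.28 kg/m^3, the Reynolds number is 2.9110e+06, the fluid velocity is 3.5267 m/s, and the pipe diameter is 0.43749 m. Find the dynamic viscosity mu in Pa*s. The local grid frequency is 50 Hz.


mu = rho * vel * D / Re
mu = 986.28 * 3.5267 * 0.43749 / 2.9110e+06
mu = 0.00052275 Pa*s


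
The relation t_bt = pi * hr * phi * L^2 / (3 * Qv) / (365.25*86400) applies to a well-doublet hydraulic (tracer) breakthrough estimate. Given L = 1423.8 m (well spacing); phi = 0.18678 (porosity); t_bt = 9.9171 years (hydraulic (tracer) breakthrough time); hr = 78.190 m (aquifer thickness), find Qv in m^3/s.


Qv = pi*hr*phi*L^2 / (3*t_bt*365.25*86400)
Qv = pi*78.190*0.18678*1423.8^2 / (3*9.9171*365.25*86400)
Qv = 0.099065 m^3/s


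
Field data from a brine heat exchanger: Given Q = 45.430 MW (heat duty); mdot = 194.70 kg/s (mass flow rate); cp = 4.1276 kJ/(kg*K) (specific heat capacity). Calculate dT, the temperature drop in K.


dT = Q * 1000 / (mdot * cp)
dT = 45.430 * 1000 / (194.70 * 4.1276)
dT = 56.530 K


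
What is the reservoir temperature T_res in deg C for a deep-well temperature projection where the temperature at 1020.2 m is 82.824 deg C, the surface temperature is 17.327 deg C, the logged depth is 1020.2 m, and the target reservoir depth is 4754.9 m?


Step 1: grad = (T_d1 - T_surf)/d1 * 1000 = (82.824 - 17.327)/1020.2 * 1000 = 64.20016 deg C/km
Step 2: T_res = T_surf + grad*d2/1000 = 17.327 + 64.20016*4754.9/1000 = 322.59 deg C
T_res = 322.59 deg C


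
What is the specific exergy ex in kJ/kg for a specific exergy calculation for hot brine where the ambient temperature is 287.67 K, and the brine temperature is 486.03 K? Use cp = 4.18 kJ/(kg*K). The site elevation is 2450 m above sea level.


ex = cp * ((T_b - T_0) - T_0 * ln(T_b/T_0))
ex = 4.18 * ((486.03 - 287.67) - 287.67 * ln(486.03/287.67))
ex = 198.51 kJ/kg


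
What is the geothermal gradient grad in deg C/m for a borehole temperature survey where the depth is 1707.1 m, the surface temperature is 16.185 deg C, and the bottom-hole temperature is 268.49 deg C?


grad = (T_d - T_surf) / d * 1000
grad = (268.49 - 16.185) / 1707.1 * 1000
grad = 147.7974 deg C/km
Convert: 147.7974 deg C/km * 0.001 = 0.14780 deg C/m
grad = 0.14780 deg C/m


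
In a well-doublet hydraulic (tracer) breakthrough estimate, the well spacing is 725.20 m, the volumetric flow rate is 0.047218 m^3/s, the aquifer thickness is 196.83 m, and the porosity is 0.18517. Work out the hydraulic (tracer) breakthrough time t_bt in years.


t_bt = pi * hr * phi * L^2 / (3 * Qv) / (365.25*86400)
t_bt = pi * 196.83 * 0.18517 * 725.20^2 / (3 * 0.047218) / (365.25*86400)
t_bt = 13.471 years


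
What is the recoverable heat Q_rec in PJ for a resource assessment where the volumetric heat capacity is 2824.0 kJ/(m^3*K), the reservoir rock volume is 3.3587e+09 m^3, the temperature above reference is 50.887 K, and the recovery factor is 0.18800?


Step 1: Q_s = Vr*rhoc*dT/1e12 = 3.3587e+09*2824.0*50.887/1e12 = 482.6616 PJ
Step 2: Q_rec = Q_s * RF = 482.6616 * 0.188 = 90.740 PJ
Q_rec = 90.740 PJ


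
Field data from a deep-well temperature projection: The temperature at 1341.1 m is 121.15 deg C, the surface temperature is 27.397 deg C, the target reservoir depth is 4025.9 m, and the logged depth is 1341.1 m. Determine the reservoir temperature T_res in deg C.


Step 1: grad = (T_d1 - T_surf)/d1 * 1000 = (121.15 - 27.397)/1341.1 * 1000 = 69.90754 deg C/km
Step 2: T_res = T_surf + grad*d2/1000 = 27.397 + 69.90754*4025.9/1000 = 308.84 deg C
T_res = 308.84 deg C


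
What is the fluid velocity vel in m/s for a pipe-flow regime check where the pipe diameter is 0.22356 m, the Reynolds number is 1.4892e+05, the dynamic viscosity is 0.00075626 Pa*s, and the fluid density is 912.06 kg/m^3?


vel = Re * mu / (rho * D)
vel = 1.4892e+05 * 0.00075626 / (912.06 * 0.22356)
vel = 0.55234 m/s


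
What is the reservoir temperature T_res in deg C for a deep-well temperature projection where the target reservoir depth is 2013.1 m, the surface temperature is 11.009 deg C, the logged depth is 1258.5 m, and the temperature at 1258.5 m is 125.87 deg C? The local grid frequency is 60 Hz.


Step 1: grad = (T_d1 - T_surf)/d1 * 1000 = (125.87 - 11.009)/1258.5 * 1000 = 91.26818 deg C/km
Step 2: T_res = T_surf + grad*d2/1000 = 11.009 + 91.26818*2013.1/1000 = 194.74 deg C
T_res = 194.74 deg C


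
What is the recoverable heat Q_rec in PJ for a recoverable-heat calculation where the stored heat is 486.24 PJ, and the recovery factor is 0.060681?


Q_rec = Q_s * RF
Q_rec = 486.24 * 0.060681
Q_rec = 29.506 PJ


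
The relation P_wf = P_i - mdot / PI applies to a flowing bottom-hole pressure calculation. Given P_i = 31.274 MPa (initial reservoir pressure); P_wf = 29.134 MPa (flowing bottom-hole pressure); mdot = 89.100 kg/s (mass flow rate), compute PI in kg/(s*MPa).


PI = mdot / (P_i - P_wf)
PI = 89.100 / (31.274 - 29.134)
PI = 41.636 kg/(s*MPa)


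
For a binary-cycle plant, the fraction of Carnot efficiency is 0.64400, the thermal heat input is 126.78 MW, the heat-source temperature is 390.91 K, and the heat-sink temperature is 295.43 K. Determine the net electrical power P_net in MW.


Step 1: eta = (1 - Tc/Th)*f = (1 - 295.43/390.91)*0.644 = 0.1572974
Step 2: P_net = eta * Q_in = 0.1572974 * 126.78 = 19.942 MW
P_net = 19.942 MW


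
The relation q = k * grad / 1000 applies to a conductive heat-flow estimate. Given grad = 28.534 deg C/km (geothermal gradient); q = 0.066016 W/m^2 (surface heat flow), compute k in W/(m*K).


k = q * 1000 / grad
k = 0.066016 * 1000 / 28.534
k = 2.3136 W/(m*K)


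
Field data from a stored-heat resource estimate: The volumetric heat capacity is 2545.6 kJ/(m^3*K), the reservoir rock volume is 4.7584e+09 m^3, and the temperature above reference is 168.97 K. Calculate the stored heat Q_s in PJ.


Q_s = Vr * rhoc * dT / 1e12
Q_s = 4.7584e+09 * 2545.6 * 168.97 / 1e12
Q_s = 2046.7 PJ


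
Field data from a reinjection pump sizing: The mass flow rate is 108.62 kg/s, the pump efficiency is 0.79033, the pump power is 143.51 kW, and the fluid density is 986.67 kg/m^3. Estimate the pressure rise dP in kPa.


dP = P_pump * rho * eta / mdot
dP = 143.51 * 986.67 * 0.79033 / 108.62
dP = 1030.3 kPa


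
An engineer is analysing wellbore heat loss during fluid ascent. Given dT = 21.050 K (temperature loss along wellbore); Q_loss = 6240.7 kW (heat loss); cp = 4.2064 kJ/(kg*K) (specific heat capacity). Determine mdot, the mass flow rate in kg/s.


mdot = Q_loss / (cp * dT)
mdot = 6240.7 / (4.2064 * 21.050)
mdot = 70.481 kg/s


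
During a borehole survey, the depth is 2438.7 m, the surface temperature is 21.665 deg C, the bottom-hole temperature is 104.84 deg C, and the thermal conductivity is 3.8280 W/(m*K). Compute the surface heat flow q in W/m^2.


Step 1: grad = (T_d - T_surf)/d * 1000 = (104.84 - 21.665)/2438.7 * 1000 = 34.10629 deg C/km
Step 2: q = k * grad / 1000 = 3.828 * 34.10629 / 1000 = 0.13056 W/m^2
q = 0.13056 W/m^2


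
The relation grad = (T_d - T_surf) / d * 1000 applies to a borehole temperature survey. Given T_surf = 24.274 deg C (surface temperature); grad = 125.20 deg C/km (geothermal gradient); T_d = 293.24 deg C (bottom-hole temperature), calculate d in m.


d = (T_d - T_surf) / grad * 1000
d = (293.24 - 24.274) / 125.20 * 1000
d = 2148.3 m


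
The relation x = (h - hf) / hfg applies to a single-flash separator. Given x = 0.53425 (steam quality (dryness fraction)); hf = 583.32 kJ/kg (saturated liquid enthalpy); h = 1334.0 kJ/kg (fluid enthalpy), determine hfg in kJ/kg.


hfg = (h - hf) / x
hfg = (1334.0 - 583.32) / 0.53425
hfg = 1405.1 kJ/kg


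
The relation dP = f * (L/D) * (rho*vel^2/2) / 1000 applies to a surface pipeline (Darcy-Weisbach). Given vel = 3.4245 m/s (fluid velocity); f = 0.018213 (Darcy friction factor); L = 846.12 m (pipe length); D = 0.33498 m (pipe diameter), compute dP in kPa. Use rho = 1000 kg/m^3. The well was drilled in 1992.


dP = f * (L/D) * (rho*vel^2/2) / 1000
dP = 0.018213 * (846.12/0.33498) * (1000*3.4245^2/2) / 1000
dP = 269.75 kPa


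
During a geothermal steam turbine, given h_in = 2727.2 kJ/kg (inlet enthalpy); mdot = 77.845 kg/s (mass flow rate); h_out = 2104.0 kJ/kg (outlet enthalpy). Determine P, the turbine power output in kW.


P = mdot * (h_in - h_out) / 1000
P = 77.845 * (2727.2 - 2104.0) / 1000
P = 48.51300 MW
Convert: 48.51300 MW * 1000.0 = 48513 kW
P = 48513 kW


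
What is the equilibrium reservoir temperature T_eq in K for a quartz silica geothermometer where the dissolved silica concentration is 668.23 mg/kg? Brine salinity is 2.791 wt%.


T_eq = 1309 / (5.19 - log10(SiO2)) - 273.15
T_eq = 1309 / (5.19 - log10(668.23)) - 273.15
T_eq = 280.3210 deg C
Convert to K: 280.3210 + 273.15 = 553.47 K
T_eq = 553.47 K


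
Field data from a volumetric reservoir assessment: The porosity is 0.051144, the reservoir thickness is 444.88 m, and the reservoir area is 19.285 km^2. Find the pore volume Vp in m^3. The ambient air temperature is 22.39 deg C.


Vp = A * 1e6 * hr * phi
Vp = 19.285 * 1e6 * 444.88 * 0.051144
Vp = 4.3879e+08 m^3


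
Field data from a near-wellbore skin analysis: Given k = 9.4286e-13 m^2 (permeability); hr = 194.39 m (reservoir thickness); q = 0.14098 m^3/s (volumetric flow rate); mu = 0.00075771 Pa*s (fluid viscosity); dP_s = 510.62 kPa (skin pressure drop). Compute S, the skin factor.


S = dP_s * 1000 * 2*pi*k*hr / (q*mu)
S = 510.62 * 1000 * 2*pi*9.4286e-13*194.39 / (0.14098*0.00075771)
S = 5.5048


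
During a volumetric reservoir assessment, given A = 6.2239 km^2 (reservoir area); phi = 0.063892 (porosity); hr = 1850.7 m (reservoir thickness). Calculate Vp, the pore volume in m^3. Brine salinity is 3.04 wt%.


Vp = A * 1e6 * hr * phi
Vp = 6.2239 * 1e6 * 1850.7 * 0.063892
Vp = 7.3594e+08 m^3


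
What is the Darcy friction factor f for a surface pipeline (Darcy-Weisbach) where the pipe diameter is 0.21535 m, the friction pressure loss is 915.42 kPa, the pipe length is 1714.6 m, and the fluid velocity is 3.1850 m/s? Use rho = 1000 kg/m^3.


f = dP*1000 / ((L/D)*(rho*vel^2/2))
f = 915.42*1000 / ((1714.6/0.21535)*(1000*3.1850^2/2))
f = 0.022668


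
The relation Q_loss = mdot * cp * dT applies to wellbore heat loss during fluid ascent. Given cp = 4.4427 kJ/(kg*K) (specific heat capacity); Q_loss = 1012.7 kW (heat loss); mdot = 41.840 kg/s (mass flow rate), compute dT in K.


dT = Q_loss / (mdot * cp)
dT = 1012.7 / (41.840 * 4.4427)
dT = 5.4481 K


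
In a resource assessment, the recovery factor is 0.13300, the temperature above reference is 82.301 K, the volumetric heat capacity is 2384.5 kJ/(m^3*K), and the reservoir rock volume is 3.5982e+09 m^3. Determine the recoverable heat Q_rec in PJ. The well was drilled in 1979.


Step 1: Q_s = Vr*rhoc*dT/1e12 = 3.5982e+09*2384.5*82.301/1e12 = 706.1350 PJ
Step 2: Q_rec = Q_s * RF = 706.1350 * 0.133 = 93.916 PJ
Q_rec = 93.916 PJ
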